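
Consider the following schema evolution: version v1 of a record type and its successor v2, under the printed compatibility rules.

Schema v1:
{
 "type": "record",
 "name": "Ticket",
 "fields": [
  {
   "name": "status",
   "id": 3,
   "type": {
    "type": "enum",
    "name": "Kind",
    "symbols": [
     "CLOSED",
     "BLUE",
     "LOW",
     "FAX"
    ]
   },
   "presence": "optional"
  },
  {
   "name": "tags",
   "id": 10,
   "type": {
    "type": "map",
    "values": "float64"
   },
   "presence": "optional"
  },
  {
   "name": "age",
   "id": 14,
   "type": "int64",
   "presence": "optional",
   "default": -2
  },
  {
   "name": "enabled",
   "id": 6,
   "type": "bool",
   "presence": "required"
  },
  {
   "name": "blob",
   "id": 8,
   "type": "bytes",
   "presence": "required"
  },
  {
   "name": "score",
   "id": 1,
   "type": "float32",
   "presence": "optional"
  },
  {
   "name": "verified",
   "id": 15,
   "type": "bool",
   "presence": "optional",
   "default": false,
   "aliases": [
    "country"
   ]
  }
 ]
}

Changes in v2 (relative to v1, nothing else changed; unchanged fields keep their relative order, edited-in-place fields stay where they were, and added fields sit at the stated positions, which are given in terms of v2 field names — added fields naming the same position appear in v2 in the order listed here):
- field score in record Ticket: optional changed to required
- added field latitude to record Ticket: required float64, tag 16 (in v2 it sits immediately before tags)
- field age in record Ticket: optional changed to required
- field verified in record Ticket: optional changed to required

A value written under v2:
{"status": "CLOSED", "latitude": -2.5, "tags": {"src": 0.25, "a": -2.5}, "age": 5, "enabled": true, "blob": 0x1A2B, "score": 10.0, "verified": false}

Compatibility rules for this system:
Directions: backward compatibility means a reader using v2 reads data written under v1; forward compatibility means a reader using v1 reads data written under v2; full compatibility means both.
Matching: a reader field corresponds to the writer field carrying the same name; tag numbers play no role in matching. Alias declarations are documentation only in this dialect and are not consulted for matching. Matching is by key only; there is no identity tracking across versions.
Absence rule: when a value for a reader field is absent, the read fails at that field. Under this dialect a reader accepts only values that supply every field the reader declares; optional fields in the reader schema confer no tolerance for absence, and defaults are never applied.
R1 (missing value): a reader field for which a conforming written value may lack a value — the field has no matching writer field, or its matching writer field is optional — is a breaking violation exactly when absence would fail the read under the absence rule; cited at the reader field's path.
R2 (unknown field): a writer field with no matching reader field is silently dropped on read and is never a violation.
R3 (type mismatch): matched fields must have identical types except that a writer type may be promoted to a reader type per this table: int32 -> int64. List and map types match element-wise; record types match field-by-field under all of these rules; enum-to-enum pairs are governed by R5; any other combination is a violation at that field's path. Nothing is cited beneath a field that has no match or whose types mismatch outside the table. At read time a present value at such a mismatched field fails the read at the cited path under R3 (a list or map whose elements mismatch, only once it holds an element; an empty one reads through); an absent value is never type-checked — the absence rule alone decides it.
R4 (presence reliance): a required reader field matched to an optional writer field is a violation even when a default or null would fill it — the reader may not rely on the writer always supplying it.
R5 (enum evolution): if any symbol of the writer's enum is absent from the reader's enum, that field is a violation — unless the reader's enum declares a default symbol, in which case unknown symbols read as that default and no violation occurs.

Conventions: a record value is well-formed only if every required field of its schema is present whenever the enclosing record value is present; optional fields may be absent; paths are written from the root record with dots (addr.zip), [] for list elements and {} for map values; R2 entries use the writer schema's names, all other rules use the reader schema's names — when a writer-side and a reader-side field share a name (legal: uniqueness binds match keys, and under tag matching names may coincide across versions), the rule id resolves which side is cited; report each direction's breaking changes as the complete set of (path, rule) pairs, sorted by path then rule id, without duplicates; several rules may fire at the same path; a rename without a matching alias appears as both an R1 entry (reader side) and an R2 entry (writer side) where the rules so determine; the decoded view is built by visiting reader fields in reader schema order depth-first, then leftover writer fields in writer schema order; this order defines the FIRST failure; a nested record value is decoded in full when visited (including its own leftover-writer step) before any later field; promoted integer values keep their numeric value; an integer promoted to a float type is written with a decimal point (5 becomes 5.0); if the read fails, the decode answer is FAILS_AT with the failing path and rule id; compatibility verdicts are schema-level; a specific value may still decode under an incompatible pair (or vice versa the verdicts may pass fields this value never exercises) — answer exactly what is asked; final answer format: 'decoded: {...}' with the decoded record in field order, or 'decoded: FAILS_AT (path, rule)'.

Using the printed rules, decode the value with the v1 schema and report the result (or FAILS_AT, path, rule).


each type pair in Ticket: writer, then reader
decoding the Ticket value with the v1 reader:
  status := "CLOSED"
  tags := {"src": 0.25, "a": -2.5}
  age := 5
  enabled := true
  blob := 0x1A2B
  score := 10.0
  verified := false
  writer latitude: unmatched, discarded
  => decoded: {"status": "CLOSED", "tags": {"src": 0.25, "a": -2.5}, "age": 5, "enabled": true, "blob": 0x1A2B, "score": 10.0, "verified": false}
diffs on Ticket not affecting the asked answer:
  field score in record Ticket: optional changed to required -> changes Ticket's schema-level verdicts only — the decode of this value is the same
  added field latitude to record Ticket: required float64, tag 16 (in v2 it sits immediately before tags) -> changes Ticket's schema-level verdicts only — the decode of this value is the same
  field age in record Ticket: optional changed to required -> changes Ticket's schema-level verdicts only — the decode of this value is the same
  field verified in record Ticket: optional changed to required -> changes Ticket's schema-level verdicts only — the decode of this value is the same

decoded: {"status": "CLOSED", "tags": {"src": 0.25, "a": -2.5}, "age": 5, "enabled": true, "blob": 0x1A2B, "score": 10.0, "verified": false}


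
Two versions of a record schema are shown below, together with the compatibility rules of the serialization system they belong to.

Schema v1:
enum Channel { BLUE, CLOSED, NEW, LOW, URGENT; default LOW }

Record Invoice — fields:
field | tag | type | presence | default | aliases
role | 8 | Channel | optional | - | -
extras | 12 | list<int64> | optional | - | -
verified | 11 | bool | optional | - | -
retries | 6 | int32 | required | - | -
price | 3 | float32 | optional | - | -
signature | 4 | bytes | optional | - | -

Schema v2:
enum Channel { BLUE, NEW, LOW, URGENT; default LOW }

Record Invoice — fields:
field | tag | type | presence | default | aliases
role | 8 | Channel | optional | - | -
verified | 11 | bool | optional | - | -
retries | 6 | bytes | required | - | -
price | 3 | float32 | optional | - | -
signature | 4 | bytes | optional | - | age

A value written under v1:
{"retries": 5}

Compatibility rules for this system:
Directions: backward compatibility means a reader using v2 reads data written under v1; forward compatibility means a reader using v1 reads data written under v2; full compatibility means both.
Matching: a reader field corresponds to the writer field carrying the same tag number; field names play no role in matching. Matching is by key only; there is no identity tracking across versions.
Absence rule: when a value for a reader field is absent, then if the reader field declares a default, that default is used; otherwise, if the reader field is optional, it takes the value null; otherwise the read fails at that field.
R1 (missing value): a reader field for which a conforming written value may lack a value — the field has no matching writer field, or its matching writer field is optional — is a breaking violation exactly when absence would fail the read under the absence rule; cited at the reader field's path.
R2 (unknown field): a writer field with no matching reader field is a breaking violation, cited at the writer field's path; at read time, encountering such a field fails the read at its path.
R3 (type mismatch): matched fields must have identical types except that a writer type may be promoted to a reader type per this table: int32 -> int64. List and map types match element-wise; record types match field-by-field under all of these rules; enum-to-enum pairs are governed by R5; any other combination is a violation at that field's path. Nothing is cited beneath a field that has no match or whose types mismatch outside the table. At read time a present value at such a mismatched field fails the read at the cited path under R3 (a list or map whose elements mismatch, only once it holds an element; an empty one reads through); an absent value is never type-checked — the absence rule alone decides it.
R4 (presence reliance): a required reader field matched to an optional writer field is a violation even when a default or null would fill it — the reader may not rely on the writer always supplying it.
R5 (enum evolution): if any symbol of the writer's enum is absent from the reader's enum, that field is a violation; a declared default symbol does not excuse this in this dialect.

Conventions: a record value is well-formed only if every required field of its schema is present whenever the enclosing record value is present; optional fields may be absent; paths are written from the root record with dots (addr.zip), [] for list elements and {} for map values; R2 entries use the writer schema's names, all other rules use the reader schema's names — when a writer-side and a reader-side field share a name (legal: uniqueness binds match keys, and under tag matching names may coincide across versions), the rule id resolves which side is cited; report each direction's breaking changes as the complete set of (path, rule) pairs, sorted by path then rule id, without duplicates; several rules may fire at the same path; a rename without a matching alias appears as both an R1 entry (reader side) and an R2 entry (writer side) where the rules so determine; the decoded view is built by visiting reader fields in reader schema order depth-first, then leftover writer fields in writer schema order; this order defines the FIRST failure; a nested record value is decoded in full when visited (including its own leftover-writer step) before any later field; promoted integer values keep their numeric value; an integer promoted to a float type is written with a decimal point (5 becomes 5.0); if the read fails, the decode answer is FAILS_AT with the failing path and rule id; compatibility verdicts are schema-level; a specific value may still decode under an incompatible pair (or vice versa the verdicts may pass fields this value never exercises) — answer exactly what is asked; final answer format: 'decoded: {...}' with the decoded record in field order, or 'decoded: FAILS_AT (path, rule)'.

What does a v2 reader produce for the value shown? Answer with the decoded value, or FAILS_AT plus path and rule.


the writer's type comes first in each Invoice pair
decode walk for Invoice under reader schema v2:
  role := null (missing; optional => null)
  verified := null (missing; optional => null)
  read fails at retries under R3
  => FAILS_AT (retries, R3)
the other Invoice changes do not affect what is asked:
  enum Channel (field role in record Invoice): symbol CLOSED removed -> changes Invoice's schema-level verdicts only — the decode of this value is the same
  removed field extras from record Invoice -> changes Invoice's schema-level verdicts only — the decode of this value is the same

decoded: FAILS_AT (retries, R3)


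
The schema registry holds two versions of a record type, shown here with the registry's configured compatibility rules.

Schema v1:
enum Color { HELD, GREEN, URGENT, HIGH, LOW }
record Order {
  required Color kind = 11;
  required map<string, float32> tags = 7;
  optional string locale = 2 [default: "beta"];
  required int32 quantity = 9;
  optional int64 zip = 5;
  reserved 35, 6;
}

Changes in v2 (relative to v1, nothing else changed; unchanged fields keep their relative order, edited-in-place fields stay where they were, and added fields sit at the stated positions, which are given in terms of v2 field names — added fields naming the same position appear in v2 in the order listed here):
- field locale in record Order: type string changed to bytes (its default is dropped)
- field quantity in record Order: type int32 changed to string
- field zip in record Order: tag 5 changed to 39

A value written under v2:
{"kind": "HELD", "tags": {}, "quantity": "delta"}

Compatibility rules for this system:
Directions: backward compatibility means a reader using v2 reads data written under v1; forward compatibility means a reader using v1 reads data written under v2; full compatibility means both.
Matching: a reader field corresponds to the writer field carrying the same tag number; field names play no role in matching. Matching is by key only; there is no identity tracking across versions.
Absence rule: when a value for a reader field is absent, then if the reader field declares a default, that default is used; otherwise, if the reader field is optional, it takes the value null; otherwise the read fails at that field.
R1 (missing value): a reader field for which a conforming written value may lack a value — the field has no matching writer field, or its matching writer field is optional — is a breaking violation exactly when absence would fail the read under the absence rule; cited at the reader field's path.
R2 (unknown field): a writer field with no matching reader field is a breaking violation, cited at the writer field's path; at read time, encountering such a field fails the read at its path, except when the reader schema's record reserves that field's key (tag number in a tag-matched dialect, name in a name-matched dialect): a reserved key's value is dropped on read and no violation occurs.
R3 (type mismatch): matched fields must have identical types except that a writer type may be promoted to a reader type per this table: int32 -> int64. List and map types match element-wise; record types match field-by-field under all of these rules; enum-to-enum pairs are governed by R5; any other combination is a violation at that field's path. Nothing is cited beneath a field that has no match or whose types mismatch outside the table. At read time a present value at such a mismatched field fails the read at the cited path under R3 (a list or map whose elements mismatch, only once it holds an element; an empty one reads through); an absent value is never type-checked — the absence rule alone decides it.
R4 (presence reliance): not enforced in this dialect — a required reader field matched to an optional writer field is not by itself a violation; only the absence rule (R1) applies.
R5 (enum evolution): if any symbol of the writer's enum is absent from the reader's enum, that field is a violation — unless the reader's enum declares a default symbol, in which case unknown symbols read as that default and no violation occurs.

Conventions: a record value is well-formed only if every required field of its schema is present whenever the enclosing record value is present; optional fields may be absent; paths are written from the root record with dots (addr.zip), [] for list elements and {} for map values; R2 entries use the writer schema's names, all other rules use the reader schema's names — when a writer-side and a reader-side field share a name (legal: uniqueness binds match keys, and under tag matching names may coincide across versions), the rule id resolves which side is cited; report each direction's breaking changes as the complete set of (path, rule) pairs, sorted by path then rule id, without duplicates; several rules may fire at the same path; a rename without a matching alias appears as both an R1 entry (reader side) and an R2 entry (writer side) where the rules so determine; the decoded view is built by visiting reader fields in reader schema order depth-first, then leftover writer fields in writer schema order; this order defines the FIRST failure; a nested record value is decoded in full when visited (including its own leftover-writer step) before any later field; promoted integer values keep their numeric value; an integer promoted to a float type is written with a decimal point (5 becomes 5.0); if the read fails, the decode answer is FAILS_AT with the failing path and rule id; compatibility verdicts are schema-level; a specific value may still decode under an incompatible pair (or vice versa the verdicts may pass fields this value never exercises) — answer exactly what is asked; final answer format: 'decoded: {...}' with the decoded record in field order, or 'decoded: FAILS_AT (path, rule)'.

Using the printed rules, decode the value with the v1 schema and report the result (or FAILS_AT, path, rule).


decoded: FAILS_AT (quantity, R3)

the writer's type comes first in each Order pair
decoding the Order value with the v1 reader:
  kind := "HELD"
  tags := {}
  locale := "beta" (no value, default fills)
  read fails at quantity under R3
  => FAILS_AT (quantity, R3)
checking off the Order differences that do not matter here:
  field locale in record Order: type string changed to bytes (its default is dropped) -> matters for Order compatibility verdicts, not for this value's decode
  field zip in record Order: tag 5 changed to 39 -> matters for Order compatibility verdicts, not for this value's decode


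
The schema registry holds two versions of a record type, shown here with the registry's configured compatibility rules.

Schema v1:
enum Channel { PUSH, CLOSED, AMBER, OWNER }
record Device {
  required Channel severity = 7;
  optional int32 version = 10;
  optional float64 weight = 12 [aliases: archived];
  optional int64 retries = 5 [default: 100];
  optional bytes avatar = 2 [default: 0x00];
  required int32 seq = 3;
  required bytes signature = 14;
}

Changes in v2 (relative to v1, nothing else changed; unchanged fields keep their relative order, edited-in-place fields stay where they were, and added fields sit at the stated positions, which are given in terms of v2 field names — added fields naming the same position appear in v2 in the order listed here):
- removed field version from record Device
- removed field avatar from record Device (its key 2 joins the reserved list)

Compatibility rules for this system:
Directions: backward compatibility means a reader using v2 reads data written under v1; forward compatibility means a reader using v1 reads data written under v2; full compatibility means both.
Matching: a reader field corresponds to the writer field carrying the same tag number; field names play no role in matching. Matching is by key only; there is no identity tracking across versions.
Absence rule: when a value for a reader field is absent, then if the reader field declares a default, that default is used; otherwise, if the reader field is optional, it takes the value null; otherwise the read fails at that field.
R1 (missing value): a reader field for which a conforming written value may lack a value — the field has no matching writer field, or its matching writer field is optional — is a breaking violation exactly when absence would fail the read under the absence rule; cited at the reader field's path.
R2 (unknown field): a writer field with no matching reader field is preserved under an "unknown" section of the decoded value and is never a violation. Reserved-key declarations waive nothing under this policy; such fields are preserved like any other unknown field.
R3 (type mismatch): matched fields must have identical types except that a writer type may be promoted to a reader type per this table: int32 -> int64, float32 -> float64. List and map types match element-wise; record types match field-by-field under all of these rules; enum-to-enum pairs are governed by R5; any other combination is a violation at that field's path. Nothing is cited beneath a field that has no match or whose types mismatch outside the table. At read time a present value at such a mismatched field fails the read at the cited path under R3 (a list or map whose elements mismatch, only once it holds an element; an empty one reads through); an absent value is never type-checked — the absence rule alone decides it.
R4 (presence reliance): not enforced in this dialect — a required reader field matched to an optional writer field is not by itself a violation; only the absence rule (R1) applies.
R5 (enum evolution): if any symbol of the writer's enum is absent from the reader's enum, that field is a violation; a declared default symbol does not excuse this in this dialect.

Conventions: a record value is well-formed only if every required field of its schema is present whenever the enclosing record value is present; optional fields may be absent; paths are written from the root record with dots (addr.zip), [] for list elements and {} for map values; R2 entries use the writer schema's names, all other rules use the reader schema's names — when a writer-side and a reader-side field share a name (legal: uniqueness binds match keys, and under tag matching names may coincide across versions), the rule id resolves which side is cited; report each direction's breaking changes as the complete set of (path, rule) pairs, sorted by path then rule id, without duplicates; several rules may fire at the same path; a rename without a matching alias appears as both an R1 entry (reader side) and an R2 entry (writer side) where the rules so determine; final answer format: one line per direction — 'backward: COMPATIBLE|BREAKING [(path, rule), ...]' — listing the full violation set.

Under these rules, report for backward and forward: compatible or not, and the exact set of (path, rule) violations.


backward: COMPATIBLE []; forward: COMPATIBLE []

each type pair in Device: writer, then reader
backward for Device (reader v2, writer v1):
  Channel -> Channel, writer required: severity aligns to severity
  float64 -> float64, writer optional: weight aligns to weight
  int64 -> int64, writer optional: retries aligns to retries
  int32 -> int32, writer required: seq aligns to seq
  bytes -> bytes, writer required: signature aligns to signature
  version (writer side), unknown to reader
  avatar (writer side), unknown to reader
  => backward: COMPATIBLE
forward for Device (reader v1, writer v2):
  Channel -> Channel, writer required: severity aligns to severity
  version: no writer match
  float64 -> float64, writer optional: weight aligns to weight
  int64 -> int64, writer optional: retries aligns to retries
  avatar: no writer match
  int32 -> int32, writer required: seq aligns to seq
  bytes -> bytes, writer required: signature aligns to signature
  => forward: COMPATIBLE


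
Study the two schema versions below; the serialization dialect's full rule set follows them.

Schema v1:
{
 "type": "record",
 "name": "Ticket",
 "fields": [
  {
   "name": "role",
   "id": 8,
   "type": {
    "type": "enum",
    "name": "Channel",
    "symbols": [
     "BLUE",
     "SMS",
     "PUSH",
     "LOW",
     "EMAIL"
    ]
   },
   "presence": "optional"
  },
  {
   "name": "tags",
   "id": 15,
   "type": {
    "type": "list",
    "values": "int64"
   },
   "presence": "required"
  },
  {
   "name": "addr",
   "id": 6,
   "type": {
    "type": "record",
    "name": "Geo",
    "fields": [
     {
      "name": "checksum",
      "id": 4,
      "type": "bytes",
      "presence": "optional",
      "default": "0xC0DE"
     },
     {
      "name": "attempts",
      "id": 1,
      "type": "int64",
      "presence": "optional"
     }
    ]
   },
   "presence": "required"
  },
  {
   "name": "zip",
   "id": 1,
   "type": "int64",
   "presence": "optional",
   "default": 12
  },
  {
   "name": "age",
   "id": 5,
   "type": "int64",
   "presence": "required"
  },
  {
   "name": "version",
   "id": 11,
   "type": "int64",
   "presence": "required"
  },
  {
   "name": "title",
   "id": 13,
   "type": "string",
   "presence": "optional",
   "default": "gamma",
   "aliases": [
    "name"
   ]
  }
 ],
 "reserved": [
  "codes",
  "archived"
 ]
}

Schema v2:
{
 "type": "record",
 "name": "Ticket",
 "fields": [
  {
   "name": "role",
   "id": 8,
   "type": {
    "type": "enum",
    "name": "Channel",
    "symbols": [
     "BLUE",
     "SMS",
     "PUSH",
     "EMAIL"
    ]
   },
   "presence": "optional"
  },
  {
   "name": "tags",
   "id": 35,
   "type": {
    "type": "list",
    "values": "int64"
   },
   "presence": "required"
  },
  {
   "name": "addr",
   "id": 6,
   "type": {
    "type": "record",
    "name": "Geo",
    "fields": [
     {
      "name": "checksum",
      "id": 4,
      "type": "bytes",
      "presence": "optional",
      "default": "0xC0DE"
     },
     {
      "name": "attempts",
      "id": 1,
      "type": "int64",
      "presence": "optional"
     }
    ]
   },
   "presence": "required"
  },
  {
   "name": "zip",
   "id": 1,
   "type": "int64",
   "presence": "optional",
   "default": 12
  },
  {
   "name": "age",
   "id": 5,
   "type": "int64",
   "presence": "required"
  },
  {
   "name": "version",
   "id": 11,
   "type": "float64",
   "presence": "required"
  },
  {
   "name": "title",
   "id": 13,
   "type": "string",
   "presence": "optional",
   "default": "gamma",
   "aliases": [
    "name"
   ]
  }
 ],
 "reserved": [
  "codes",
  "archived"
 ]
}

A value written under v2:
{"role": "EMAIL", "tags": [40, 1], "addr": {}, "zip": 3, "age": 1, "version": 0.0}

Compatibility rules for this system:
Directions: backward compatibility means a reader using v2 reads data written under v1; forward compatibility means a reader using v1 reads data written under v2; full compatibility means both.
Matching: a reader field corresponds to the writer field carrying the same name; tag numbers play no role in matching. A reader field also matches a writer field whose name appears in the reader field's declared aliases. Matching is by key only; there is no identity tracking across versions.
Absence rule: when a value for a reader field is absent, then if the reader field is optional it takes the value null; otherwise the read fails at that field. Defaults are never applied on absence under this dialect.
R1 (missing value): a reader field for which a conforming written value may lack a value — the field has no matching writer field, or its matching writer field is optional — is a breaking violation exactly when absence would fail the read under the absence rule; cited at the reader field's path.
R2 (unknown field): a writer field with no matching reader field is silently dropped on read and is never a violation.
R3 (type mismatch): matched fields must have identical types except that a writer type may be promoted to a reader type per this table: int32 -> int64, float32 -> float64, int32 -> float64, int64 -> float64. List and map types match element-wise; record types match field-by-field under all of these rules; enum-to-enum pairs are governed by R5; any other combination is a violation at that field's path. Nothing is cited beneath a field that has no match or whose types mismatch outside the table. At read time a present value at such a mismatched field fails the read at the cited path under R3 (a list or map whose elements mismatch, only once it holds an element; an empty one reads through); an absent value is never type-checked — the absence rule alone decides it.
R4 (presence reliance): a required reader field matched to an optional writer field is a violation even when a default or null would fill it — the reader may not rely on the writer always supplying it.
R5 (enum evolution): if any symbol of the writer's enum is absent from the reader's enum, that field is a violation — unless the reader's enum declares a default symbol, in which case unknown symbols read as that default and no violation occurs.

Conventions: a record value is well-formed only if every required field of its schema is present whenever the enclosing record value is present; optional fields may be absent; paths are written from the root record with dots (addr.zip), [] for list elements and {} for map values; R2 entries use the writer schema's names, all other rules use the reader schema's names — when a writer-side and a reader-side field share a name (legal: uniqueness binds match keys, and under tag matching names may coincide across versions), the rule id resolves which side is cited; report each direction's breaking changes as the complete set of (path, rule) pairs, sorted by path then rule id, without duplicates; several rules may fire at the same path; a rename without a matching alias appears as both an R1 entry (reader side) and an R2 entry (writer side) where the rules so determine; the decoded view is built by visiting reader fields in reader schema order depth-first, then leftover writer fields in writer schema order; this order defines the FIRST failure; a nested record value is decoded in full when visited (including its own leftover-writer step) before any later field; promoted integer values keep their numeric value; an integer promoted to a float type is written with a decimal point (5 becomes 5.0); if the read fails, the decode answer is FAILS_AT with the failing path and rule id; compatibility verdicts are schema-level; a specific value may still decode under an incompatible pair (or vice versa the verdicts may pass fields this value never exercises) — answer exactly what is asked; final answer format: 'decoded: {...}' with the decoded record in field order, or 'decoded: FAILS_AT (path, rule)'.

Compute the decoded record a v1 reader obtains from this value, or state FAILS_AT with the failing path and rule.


decoded: FAILS_AT (version, R3)

each type pair in Ticket: writer, then reader
decoding the Ticket value with the v1 reader:
  role := "EMAIL"
  tags := [40, 1]
  addr.checksum := null (not supplied -> null)
  addr.attempts := null (not supplied -> null)
  zip := 3
  age := 1
  read fails at version under R3
  => FAILS_AT (version, R3)
remaining Ticket differences; none change what is asked:
  enum Channel (field role in record Ticket): symbol LOW removed -> shifts the Ticket verdicts, not this decode
  field tags in record Ticket: tag 15 changed to 35 -> triggers nothing under the printed rules; the Ticket answer is the same either way


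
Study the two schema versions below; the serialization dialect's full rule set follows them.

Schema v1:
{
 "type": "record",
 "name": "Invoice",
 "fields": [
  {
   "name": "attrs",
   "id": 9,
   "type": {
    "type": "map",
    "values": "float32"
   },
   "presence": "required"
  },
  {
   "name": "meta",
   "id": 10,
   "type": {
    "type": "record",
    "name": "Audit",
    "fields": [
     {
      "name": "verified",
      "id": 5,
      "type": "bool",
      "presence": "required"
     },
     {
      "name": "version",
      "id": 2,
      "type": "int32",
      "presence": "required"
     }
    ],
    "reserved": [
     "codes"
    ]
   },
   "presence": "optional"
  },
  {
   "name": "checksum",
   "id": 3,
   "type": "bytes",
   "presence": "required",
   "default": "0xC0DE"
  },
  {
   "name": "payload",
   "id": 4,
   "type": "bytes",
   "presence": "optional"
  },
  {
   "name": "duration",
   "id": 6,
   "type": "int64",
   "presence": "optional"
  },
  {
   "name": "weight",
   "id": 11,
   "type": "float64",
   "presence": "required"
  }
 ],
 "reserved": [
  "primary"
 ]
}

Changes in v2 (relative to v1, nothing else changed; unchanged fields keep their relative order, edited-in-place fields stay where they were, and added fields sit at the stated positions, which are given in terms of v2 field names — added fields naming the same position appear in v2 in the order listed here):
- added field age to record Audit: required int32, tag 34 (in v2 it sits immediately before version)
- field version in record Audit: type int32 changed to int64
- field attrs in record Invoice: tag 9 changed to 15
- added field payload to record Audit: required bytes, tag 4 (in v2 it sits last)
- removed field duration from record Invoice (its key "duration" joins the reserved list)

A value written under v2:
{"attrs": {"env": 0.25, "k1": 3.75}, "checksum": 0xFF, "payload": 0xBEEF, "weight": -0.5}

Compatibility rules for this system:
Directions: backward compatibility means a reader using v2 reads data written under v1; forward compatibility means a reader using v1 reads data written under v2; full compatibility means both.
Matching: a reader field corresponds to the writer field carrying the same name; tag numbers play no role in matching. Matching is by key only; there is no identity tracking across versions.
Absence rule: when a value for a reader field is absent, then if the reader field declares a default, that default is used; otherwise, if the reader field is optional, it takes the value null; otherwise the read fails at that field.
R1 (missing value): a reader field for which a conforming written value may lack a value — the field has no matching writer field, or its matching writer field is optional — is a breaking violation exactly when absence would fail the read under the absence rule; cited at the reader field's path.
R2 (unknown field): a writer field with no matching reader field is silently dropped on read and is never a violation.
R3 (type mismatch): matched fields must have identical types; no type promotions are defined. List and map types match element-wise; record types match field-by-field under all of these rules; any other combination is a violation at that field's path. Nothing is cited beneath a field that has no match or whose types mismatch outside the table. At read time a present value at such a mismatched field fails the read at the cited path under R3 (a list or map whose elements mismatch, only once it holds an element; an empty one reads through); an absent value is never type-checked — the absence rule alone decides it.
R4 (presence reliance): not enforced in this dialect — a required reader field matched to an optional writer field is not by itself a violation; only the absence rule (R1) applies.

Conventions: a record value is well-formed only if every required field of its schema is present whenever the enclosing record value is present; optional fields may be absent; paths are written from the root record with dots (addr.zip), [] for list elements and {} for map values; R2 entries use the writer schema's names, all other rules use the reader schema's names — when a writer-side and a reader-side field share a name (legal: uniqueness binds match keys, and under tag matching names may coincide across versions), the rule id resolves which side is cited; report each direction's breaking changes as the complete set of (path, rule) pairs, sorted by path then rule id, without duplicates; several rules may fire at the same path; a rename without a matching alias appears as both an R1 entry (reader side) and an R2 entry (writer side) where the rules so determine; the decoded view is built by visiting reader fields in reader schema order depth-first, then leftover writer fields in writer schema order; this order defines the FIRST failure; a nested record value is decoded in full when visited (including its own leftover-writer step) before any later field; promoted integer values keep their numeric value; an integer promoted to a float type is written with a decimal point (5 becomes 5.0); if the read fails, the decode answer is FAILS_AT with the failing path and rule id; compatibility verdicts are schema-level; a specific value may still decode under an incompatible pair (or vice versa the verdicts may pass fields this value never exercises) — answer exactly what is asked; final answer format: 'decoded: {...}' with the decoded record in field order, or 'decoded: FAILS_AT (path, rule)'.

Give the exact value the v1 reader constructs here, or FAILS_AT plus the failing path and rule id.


the writer's type comes first in each Invoice pair
migrating the Invoice value to v1:
  attrs := {"env": 0.25, "k1": 3.75}
  meta := null (missing; optional => null)
  checksum := 0xFF
  payload := 0xBEEF
  duration := null (missing; optional => null)
  weight := -0.5
  => decoded: {"attrs": {"env": 0.25, "k1": 3.75}, "meta": null, "checksum": 0xFF, "payload": 0xBEEF, "duration": null, "weight": -0.5}
diffs on Invoice not affecting the asked answer:
  added field payload to record Audit: required bytes, tag 4 (in v2 it sits last) -> shifts the Invoice verdicts, not this decode
  field version in record Audit: type int32 changed to int64 -> shifts the Invoice verdicts, not this decode
  field attrs in record Invoice: tag 9 changed to 15 -> triggers nothing under the printed rules; the Invoice answer is the same either way
  added field age to record Audit: required int32, tag 34 (in v2 it sits immediately before version) -> shifts the Invoice verdicts, not this decode
  removed field duration from record Invoice (its key "duration" joins the reserved list) -> triggers nothing under the printed rules; the Invoice answer is the same either way

decoded: {"attrs": {"env": 0.25, "k1": 3.75}, "meta": null, "checksum": 0xFF, "payload": 0xBEEF, "duration": null, "weight": -0.5}


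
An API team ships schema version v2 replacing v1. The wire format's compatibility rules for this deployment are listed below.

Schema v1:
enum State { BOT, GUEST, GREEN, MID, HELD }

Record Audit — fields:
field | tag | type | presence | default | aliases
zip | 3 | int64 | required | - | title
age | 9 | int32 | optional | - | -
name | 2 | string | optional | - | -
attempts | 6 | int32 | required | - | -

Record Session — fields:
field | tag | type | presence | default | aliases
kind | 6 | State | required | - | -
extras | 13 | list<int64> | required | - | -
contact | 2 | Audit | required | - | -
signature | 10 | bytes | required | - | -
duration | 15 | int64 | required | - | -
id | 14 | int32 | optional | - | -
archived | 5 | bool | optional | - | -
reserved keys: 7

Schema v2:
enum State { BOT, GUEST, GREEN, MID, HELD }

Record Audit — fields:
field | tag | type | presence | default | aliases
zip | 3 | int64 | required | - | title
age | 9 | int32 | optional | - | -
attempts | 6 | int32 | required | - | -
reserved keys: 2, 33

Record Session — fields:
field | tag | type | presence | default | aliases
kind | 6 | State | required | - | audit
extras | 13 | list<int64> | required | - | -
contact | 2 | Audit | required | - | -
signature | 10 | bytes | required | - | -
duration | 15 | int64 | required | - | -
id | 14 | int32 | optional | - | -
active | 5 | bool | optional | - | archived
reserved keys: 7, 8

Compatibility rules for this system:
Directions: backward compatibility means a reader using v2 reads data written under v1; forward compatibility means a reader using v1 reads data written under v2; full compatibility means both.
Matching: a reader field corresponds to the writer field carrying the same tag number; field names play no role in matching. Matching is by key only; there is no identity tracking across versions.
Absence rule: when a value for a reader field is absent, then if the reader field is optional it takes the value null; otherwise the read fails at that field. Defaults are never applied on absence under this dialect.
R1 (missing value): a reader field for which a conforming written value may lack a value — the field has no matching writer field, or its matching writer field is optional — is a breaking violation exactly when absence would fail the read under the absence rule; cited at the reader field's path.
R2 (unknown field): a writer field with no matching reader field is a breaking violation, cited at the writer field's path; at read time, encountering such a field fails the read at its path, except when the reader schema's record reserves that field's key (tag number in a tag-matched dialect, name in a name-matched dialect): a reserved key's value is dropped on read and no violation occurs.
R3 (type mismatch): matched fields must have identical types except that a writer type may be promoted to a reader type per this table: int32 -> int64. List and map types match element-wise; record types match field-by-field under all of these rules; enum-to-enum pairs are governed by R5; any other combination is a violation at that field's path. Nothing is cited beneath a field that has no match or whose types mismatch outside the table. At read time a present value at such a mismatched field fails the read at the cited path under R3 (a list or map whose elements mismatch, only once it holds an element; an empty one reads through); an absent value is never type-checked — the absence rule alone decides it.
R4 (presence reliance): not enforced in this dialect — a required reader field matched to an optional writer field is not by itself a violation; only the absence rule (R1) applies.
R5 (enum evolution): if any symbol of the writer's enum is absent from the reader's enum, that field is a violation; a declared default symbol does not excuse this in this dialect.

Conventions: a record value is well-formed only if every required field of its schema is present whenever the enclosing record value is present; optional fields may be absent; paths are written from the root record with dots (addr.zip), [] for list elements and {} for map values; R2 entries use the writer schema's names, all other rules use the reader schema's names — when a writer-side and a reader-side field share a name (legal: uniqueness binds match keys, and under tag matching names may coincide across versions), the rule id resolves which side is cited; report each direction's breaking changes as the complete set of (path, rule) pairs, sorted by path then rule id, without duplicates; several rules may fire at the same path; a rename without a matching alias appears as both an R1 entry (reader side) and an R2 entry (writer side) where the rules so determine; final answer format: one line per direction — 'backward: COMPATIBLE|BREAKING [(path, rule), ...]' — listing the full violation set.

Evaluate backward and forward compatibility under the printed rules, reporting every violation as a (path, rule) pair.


each type pair in Session: writer, then reader
backward for Session (reader v2, writer v1):
  kind: paired with writer kind (State -> State; writer required)
  extras: paired with writer extras (list<int64> -> list<int64>; writer required)
  contact: paired with writer contact (Audit -> Audit; writer required)
  signature: paired with writer signature (bytes -> bytes; writer required)
  duration: paired with writer duration (int64 -> int64; writer required)
  id: paired with writer id (int32 -> int32; writer optional)
  active: paired with writer archived (bool -> bool; writer optional)
  contact.zip: paired with writer contact.zip (int64 -> int64; writer required)
  contact.age: paired with writer contact.age (int32 -> int32; writer optional)
  contact.attempts: paired with writer contact.attempts (int32 -> int32; writer required)
  contact.name (writer side), unknown to reader
  => no violations; backward on Session: COMPATIBLE
forward for Session (reader v1, writer v2):
  kind: paired with writer kind (State -> State; writer required)
  extras: paired with writer extras (list<int64> -> list<int64>; writer required)
  contact: paired with writer contact (Audit -> Audit; writer required)
  signature: paired with writer signature (bytes -> bytes; writer required)
  duration: paired with writer duration (int64 -> int64; writer required)
  id: paired with writer id (int32 -> int32; writer optional)
  archived: paired with writer active (bool -> bool; writer optional)
  contact.zip: paired with writer contact.zip (int64 -> int64; writer required)
  contact.age: paired with writer contact.age (int32 -> int32; writer optional)
  contact.name has no writer counterpart
  contact.attempts: paired with writer contact.attempts (int32 -> int32; writer required)
  => no violations; forward on Session: COMPATIBLE

backward: COMPATIBLE []; forward: COMPATIBLE []
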